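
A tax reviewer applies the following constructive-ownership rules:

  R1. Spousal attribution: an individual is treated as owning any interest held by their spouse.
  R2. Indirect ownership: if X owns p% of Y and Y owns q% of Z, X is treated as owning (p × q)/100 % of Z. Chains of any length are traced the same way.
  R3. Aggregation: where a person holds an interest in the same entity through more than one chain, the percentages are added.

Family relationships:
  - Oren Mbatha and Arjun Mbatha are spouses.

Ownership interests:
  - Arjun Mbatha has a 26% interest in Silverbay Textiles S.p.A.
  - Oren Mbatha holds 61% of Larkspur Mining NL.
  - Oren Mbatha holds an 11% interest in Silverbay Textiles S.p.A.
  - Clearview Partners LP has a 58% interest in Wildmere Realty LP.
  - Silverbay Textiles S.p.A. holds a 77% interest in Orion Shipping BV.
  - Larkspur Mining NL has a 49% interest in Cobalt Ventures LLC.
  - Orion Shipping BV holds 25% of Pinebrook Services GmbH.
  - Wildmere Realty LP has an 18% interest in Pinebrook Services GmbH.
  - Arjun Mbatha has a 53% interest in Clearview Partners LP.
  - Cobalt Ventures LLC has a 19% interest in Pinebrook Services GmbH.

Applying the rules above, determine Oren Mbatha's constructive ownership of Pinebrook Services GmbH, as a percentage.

By spousal attribution (R1), Oren Mbatha is treated as also owning Arjun Mbatha's interest in Silverbay Textiles S.p.A, giving 11% + 26% = 37%.
By spousal attribution (R1), Oren Mbatha is treated as owning Arjun Mbatha's 53% interest in Clearview Partners LP.
Chain via Silverbay Textiles S.p.A. → Orion Shipping BV (R2): 37% × 77% × 25% = 7.1225% of Pinebrook Services GmbH.
Chain via Larkspur Mining NL → Cobalt Ventures LLC (R2): 61% × 49% × 19% = 5.6791% of Pinebrook Services GmbH.
Chain via Clearview Partners LP → Wildmere Realty LP (R2): 53% × 58% × 18% = 5.5332% of Pinebrook Services GmbH.
Aggregating (R3): 7.1225% + 5.6791% + 5.5332% = 18.3348%.

18.3348%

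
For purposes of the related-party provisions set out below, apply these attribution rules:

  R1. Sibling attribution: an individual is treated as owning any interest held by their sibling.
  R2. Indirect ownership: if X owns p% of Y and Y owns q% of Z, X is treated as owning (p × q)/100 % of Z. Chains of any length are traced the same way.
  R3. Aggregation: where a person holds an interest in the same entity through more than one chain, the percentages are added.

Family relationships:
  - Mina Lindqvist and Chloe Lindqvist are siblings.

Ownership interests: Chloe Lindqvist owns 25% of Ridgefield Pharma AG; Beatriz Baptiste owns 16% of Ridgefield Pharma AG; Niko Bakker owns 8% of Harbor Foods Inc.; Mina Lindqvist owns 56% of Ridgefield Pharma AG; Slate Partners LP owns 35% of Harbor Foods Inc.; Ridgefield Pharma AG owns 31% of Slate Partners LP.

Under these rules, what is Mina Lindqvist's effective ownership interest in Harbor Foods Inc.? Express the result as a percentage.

8.7885%

By sibling attribution (R1), Mina Lindqvist is treated as also owning Chloe Lindqvist's interest in Ridgefield Pharma AG, giving 56% + 25% = 81%.
Chain via Ridgefield Pharma AG → Slate Partners LP (R2): 81% × 31% × 35% = 8.7885% of Harbor Foods Inc.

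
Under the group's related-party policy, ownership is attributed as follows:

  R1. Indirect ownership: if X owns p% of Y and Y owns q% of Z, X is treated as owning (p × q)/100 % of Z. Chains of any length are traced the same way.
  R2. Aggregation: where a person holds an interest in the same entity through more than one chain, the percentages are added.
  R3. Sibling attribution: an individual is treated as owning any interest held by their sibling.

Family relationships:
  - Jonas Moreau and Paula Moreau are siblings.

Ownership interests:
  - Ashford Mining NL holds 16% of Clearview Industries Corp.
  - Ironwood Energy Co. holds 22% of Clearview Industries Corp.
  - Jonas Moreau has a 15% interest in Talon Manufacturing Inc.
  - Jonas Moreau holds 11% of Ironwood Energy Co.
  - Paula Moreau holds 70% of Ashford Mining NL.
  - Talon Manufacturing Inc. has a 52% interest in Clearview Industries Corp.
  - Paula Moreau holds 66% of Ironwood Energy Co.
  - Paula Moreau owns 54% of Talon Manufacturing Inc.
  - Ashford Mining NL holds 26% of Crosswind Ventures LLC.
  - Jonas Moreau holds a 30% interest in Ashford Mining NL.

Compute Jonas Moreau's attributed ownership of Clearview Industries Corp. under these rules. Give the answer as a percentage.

By sibling attribution (R3), Jonas Moreau is treated as also owning Paula Moreau's interest in Talon Manufacturing Inc, giving 15% + 54% = 69%.
By sibling attribution (R3), Jonas Moreau is treated as also owning Paula Moreau's interest in Ironwood Energy Co, giving 11% + 66% = 77%.
By sibling attribution (R3), Jonas Moreau is treated as also owning Paula Moreau's interest in Ashford Mining NL, giving 30% + 70% = 100%.
Chain via Talon Manufacturing Inc. (R1): 69% × 52% = 35.88% of Clearview Industries Corp.
Chain via Ironwood Energy Co. (R1): 77% × 22% = 16.94% of Clearview Industries Corp.
Chain via Ashford Mining NL (R1): 100% × 16% = 16% of Clearview Industries Corp.
Aggregating (R2): 35.88% + 16.94% + 16% = 68.82%.

68.82%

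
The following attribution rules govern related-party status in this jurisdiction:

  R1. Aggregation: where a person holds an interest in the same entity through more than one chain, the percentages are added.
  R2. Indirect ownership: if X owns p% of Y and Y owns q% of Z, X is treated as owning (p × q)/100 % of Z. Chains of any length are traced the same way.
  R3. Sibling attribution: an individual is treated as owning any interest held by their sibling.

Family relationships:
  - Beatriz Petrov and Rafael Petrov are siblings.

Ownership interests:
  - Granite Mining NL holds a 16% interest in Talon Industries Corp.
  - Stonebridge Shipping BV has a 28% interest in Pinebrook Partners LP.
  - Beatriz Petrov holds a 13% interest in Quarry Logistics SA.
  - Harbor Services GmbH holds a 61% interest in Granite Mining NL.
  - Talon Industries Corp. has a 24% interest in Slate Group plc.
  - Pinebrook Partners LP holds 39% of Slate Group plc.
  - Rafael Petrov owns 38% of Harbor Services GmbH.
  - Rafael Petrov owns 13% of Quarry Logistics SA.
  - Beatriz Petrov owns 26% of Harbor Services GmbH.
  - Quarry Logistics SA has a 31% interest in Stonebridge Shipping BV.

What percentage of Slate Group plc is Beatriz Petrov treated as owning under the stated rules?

By sibling attribution (R3), Beatriz Petrov is treated as also owning Rafael Petrov's interest in Harbor Services GmbH, giving 26% + 38% = 64%.
By sibling attribution (R3), Beatriz Petrov is treated as also owning Rafael Petrov's interest in Quarry Logistics SA, giving 13% + 13% = 26%.
Chain via Harbor Services GmbH → Granite Mining NL → Talon Industries Corp. (R2): 64% × 61% × 16% × 24% = 1.499136% of Slate Group plc.
Chain via Quarry Logistics SA → Stonebridge Shipping BV → Pinebrook Partners LP (R2): 26% × 31% × 28% × 39% = 0.880152% of Slate Group plc.
Aggregating (R1): 1.499136% + 0.880152% = 2.379288%.

2.379288%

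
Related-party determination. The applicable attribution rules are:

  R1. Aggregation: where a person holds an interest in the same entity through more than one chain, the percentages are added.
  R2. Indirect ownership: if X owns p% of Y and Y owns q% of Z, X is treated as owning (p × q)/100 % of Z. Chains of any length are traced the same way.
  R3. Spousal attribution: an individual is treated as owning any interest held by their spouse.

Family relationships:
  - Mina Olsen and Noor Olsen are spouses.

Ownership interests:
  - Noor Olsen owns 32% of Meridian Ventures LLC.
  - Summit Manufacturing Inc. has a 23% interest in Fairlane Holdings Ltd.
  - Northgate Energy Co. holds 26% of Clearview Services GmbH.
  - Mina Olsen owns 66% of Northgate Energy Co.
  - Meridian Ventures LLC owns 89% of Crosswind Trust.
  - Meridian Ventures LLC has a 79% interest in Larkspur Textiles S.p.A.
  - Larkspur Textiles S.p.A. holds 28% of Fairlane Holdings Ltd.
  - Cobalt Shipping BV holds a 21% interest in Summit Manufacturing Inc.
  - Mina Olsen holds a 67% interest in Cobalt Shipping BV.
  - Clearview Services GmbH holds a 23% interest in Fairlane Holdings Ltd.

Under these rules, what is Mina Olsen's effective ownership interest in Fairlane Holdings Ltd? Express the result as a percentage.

By spousal attribution (R3), Mina Olsen is treated as owning Noor Olsen's 32% interest in Meridian Ventures LLC.
Chain via Cobalt Shipping BV → Summit Manufacturing Inc. (R2): 67% × 21% × 23% = 3.2361% of Fairlane Holdings Ltd.
Chain via Northgate Energy Co. → Clearview Services GmbH (R2): 66% × 26% × 23% = 3.9468% of Fairlane Holdings Ltd.
Chain via Meridian Ventures LLC → Larkspur Textiles S.p.A. (R2): 32% × 79% × 28% = 7.0784% of Fairlane Holdings Ltd.
Aggregating (R1): 3.2361% + 3.9468% + 7.0784% = 14.2613%.

14.2613%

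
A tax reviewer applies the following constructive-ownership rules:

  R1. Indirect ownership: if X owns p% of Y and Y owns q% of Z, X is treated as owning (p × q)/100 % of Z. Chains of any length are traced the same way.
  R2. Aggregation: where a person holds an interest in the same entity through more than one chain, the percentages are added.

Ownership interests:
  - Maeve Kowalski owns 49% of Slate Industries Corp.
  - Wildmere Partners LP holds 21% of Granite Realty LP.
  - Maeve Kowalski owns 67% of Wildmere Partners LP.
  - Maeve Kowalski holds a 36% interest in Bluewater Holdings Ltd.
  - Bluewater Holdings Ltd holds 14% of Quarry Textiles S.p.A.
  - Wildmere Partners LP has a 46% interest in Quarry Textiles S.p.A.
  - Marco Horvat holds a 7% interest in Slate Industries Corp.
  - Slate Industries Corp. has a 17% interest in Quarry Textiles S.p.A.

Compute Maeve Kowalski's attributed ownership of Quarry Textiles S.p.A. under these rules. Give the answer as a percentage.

44.19%

Chain via Wildmere Partners LP (R1): 67% × 46% = 30.82% of Quarry Textiles S.p.A.
Chain via Slate Industries Corp. (R1): 49% × 17% = 8.33% of Quarry Textiles S.p.A.
Chain via Bluewater Holdings Ltd (R1): 36% × 14% = 5.04% of Quarry Textiles S.p.A.
Aggregating (R2): 30.82% + 8.33% + 5.04% = 44.19%.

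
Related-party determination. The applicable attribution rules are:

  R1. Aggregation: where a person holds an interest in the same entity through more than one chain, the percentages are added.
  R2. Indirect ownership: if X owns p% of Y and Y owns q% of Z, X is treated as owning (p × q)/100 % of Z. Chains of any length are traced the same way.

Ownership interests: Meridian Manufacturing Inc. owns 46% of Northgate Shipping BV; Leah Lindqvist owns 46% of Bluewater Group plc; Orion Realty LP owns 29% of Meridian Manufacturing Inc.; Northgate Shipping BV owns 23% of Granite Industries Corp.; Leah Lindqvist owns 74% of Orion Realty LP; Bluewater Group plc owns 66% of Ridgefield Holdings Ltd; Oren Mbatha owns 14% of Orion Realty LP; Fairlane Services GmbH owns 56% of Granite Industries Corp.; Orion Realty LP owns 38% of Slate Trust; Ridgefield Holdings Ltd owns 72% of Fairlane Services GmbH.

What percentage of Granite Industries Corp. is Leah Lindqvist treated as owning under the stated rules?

Chain via Bluewater Group plc → Ridgefield Holdings Ltd → Fairlane Services GmbH (R2): 46% × 66% × 72% × 56% = 12.241152% of Granite Industries Corp.
Chain via Orion Realty LP → Meridian Manufacturing Inc. → Northgate Shipping BV (R2): 74% × 29% × 46% × 23% = 2.270468% of Granite Industries Corp.
Aggregating (R1): 12.241152% + 2.270468% = 14.51162%.

14.51162%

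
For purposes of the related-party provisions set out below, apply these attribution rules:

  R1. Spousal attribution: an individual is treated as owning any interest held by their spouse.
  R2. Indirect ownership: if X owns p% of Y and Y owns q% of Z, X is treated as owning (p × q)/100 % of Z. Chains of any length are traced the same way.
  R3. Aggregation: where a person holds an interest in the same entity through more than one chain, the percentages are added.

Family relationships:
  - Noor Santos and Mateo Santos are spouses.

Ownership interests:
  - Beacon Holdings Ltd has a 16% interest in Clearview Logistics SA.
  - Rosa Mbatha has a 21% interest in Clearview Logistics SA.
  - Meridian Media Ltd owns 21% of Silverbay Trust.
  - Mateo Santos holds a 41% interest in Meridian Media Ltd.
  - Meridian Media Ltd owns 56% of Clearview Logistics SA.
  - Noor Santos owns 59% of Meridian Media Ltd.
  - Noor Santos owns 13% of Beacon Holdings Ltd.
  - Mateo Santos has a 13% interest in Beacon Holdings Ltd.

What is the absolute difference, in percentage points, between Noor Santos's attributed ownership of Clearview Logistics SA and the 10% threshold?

50.16

By spousal attribution (R1), Noor Santos is treated as also owning Mateo Santos's interest in Beacon Holdings Ltd, giving 13% + 13% = 26%.
By spousal attribution (R1), Noor Santos is treated as also owning Mateo Santos's interest in Meridian Media Ltd, giving 59% + 41% = 100%.
Chain via Beacon Holdings Ltd (R2): 26% × 16% = 4.16% of Clearview Logistics SA.
Chain via Meridian Media Ltd (R2): 100% × 56% = 56% of Clearview Logistics SA.
Aggregating (R3): 4.16% + 56% = 60.16%.
60.16% exceeds the 10% threshold by 50.16 percentage points.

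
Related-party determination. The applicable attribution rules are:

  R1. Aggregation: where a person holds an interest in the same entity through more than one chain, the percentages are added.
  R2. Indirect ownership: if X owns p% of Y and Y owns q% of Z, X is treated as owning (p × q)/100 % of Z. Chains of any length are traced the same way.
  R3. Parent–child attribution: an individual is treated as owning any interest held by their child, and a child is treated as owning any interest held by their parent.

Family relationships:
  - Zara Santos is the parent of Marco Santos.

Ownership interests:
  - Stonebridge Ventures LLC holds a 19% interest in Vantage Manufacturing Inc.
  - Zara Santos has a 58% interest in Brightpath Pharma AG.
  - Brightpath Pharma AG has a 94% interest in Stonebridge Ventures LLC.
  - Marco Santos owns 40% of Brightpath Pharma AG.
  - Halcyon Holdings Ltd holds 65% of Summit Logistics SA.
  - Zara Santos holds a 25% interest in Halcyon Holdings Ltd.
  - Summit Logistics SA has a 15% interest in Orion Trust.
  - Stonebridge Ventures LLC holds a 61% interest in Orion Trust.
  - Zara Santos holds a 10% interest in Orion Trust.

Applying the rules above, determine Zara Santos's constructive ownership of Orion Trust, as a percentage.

68.6307%

By parent–child attribution (R3), Zara Santos is treated as also owning Marco Santos's interest in Brightpath Pharma AG, giving 58% + 40% = 98%.
Chain via Halcyon Holdings Ltd → Summit Logistics SA (R2): 25% × 65% × 15% = 2.4375% of Orion Trust.
Chain via Brightpath Pharma AG → Stonebridge Ventures LLC (R2): 98% × 94% × 61% = 56.1932% of Orion Trust.
Direct interest in Orion Trust: 10%.
Aggregating (R1): 2.4375% + 56.1932% + 10% = 68.6307%.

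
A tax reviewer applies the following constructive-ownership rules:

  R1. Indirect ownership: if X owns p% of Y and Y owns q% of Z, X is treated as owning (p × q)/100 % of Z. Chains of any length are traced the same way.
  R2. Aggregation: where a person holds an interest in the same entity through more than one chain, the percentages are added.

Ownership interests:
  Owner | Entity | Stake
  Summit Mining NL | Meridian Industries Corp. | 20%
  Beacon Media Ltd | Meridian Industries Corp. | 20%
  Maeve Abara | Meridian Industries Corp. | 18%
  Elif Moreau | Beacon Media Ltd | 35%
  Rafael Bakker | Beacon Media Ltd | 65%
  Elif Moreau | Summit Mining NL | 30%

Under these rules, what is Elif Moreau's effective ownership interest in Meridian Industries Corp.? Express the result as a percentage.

13%

Chain via Summit Mining NL (R1): 30% × 20% = 6% of Meridian Industries Corp.
Chain via Beacon Media Ltd (R1): 35% × 20% = 7% of Meridian Industries Corp.
Aggregating (R2): 6% + 7% = 13%.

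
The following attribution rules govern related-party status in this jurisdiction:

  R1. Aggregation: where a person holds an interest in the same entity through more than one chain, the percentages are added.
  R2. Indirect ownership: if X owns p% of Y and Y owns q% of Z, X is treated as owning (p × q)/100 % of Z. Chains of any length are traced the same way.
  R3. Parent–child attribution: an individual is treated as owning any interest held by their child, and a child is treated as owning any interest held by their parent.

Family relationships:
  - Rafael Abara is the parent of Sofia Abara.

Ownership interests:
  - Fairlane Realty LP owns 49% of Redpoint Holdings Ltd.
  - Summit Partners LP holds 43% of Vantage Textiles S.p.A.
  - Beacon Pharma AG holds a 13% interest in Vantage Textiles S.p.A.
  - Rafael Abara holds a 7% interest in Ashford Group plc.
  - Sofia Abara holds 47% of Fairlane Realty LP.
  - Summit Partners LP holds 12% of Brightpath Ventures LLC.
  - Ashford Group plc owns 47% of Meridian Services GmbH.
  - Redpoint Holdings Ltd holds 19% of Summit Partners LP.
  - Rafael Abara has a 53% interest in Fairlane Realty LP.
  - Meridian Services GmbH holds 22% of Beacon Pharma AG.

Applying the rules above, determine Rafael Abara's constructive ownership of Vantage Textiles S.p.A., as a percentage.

4.097394%

By parent–child attribution (R3), Rafael Abara is treated as also owning Sofia Abara's interest in Fairlane Realty LP, giving 53% + 47% = 100%.
Chain via Ashford Group plc → Meridian Services GmbH → Beacon Pharma AG (R2): 7% × 47% × 22% × 13% = 0.094094% of Vantage Textiles S.p.A.
Chain via Fairlane Realty LP → Redpoint Holdings Ltd → Summit Partners LP (R2): 100% × 49% × 19% × 43% = 4.0033% of Vantage Textiles S.p.A.
Aggregating (R1): 0.094094% + 4.0033% = 4.097394%.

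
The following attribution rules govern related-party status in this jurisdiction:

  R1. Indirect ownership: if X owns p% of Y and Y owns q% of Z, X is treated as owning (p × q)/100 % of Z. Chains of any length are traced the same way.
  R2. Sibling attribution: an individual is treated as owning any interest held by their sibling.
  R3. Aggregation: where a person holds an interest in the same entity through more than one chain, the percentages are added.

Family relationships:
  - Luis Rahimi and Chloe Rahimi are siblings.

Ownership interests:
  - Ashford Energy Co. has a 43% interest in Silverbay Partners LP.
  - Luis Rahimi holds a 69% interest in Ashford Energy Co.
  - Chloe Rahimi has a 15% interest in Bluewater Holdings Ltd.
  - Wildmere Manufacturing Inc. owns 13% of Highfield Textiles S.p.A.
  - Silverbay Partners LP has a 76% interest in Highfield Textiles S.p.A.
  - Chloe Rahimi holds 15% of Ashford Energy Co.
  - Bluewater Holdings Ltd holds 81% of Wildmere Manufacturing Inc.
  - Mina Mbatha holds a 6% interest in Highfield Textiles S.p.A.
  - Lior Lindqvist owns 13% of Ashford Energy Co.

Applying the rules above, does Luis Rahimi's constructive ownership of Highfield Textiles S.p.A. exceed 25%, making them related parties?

Yes

By sibling attribution (R2), Luis Rahimi is treated as also owning Chloe Rahimi's interest in Ashford Energy Co, giving 69% + 15% = 84%.
By sibling attribution (R2), Luis Rahimi is treated as owning Chloe Rahimi's 15% interest in Bluewater Holdings Ltd.
Chain via Ashford Energy Co. → Silverbay Partners LP (R1): 84% × 43% × 76% = 27.4512% of Highfield Textiles S.p.A.
Chain via Bluewater Holdings Ltd → Wildmere Manufacturing Inc. (R1): 15% × 81% × 13% = 1.5795% of Highfield Textiles S.p.A.
Aggregating (R3): 27.4512% + 1.5795% = 29.0307%.
29.0307% exceeds the 25% threshold, so Luis is a related party to Highfield Textiles S.p.A.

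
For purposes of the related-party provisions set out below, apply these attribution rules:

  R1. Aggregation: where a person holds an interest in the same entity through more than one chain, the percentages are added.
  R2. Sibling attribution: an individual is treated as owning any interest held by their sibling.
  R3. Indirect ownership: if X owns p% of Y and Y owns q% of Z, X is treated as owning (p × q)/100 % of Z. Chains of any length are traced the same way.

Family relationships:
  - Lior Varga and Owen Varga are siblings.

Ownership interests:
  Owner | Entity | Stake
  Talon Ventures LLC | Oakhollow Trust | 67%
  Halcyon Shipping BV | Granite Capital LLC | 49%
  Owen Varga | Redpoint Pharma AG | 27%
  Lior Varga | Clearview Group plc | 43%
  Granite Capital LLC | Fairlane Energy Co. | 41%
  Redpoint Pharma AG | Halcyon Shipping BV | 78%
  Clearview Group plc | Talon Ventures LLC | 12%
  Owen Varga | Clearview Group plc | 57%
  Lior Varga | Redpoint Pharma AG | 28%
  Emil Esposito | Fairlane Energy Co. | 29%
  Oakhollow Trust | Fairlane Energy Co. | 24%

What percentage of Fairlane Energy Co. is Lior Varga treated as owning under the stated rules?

10.54821%

By sibling attribution (R2), Lior Varga is treated as also owning Owen Varga's interest in Clearview Group plc, giving 43% + 57% = 100%.
By sibling attribution (R2), Lior Varga is treated as also owning Owen Varga's interest in Redpoint Pharma AG, giving 28% + 27% = 55%.
Chain via Clearview Group plc → Talon Ventures LLC → Oakhollow Trust (R3): 100% × 12% × 67% × 24% = 1.9296% of Fairlane Energy Co.
Chain via Redpoint Pharma AG → Halcyon Shipping BV → Granite Capital LLC (R3): 55% × 78% × 49% × 41% = 8.61861% of Fairlane Energy Co.
Aggregating (R1): 1.9296% + 8.61861% = 10.54821%.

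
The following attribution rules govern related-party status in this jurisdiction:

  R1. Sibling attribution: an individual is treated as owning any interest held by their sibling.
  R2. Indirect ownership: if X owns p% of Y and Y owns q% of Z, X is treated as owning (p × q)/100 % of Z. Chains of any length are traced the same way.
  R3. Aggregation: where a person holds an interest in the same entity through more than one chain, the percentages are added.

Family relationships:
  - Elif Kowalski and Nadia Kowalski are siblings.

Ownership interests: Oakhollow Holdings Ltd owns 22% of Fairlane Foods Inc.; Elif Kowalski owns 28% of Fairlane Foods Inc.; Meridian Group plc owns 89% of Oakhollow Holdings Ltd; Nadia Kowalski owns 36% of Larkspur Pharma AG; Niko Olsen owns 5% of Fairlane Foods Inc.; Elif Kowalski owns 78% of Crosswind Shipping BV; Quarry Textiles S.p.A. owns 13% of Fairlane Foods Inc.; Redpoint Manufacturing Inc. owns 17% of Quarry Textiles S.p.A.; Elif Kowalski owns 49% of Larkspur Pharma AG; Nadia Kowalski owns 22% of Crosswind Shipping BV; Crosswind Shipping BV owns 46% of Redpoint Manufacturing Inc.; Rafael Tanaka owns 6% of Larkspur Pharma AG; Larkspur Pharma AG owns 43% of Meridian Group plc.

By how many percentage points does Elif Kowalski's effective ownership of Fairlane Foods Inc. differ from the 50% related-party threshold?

By sibling attribution (R1), Elif Kowalski is treated as also owning Nadia Kowalski's interest in Larkspur Pharma AG, giving 49% + 36% = 85%.
By sibling attribution (R1), Elif Kowalski is treated as also owning Nadia Kowalski's interest in Crosswind Shipping BV, giving 78% + 22% = 100%.
Chain via Larkspur Pharma AG → Meridian Group plc → Oakhollow Holdings Ltd (R2): 85% × 43% × 89% × 22% = 7.15649% of Fairlane Foods Inc.
Chain via Crosswind Shipping BV → Redpoint Manufacturing Inc. → Quarry Textiles S.p.A. (R2): 100% × 46% × 17% × 13% = 1.0166% of Fairlane Foods Inc.
Direct interest in Fairlane Foods Inc: 28%.
Aggregating (R3): 7.15649% + 1.0166% + 28% = 36.17309%.
36.17309% falls short of the 50% threshold by 13.82691 percentage points.

13.82691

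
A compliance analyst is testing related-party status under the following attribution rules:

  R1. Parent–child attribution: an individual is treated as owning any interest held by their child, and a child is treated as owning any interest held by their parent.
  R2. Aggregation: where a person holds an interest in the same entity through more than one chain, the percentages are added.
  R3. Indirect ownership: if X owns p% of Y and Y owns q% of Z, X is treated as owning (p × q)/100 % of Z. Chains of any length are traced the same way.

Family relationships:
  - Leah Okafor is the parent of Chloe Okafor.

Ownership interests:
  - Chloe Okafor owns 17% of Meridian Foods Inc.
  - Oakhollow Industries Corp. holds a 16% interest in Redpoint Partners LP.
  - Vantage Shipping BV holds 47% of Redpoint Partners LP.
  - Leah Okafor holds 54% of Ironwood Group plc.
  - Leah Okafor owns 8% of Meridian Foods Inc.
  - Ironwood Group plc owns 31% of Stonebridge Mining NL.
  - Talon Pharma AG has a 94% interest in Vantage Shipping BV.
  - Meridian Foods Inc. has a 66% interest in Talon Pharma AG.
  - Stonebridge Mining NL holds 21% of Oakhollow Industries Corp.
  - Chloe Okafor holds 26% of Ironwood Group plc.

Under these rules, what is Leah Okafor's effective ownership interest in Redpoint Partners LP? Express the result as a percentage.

By parent–child attribution (R1), Leah Okafor is treated as also owning Chloe Okafor's interest in Meridian Foods Inc, giving 8% + 17% = 25%.
By parent–child attribution (R1), Leah Okafor is treated as also owning Chloe Okafor's interest in Ironwood Group plc, giving 54% + 26% = 80%.
Chain via Meridian Foods Inc. → Talon Pharma AG → Vantage Shipping BV (R3): 25% × 66% × 94% × 47% = 7.2897% of Redpoint Partners LP.
Chain via Ironwood Group plc → Stonebridge Mining NL → Oakhollow Industries Corp. (R3): 80% × 31% × 21% × 16% = 0.83328% of Redpoint Partners LP.
Aggregating (R2): 7.2897% + 0.83328% = 8.12298%.

8.12298%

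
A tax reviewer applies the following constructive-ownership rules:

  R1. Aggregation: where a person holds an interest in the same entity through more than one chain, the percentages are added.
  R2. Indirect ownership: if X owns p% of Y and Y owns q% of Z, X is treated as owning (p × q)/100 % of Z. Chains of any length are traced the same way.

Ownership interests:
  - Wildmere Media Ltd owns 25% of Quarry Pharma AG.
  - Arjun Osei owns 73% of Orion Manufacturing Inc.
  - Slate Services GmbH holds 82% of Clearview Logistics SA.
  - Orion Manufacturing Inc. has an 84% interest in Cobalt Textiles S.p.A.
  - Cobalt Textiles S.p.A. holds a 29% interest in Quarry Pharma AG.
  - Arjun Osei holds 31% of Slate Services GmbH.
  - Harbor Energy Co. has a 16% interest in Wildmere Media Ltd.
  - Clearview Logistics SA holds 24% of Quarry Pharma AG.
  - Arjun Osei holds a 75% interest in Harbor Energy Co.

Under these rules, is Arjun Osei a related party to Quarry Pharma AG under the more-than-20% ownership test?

Yes

Chain via Harbor Energy Co. → Wildmere Media Ltd (R2): 75% × 16% × 25% = 3% of Quarry Pharma AG.
Chain via Slate Services GmbH → Clearview Logistics SA (R2): 31% × 82% × 24% = 6.1008% of Quarry Pharma AG.
Chain via Orion Manufacturing Inc. → Cobalt Textiles S.p.A. (R2): 73% × 84% × 29% = 17.7828% of Quarry Pharma AG.
Aggregating (R1): 3% + 6.1008% + 17.7828% = 26.8836%.
26.8836% exceeds the 20% threshold, so Arjun is a related party to Quarry Pharma AG.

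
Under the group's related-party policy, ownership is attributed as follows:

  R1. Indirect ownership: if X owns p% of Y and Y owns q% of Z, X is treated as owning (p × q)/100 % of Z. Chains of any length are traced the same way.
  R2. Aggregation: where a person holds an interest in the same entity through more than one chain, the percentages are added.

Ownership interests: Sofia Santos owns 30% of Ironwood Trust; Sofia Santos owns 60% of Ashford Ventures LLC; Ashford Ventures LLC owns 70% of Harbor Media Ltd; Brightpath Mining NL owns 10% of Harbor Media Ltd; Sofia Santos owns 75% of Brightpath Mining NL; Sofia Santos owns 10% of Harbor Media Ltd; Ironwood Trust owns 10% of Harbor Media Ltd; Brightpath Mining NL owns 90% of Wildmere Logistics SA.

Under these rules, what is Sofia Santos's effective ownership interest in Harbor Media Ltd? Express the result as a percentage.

62.5%

Chain via Ironwood Trust (R1): 30% × 10% = 3% of Harbor Media Ltd.
Chain via Brightpath Mining NL (R1): 75% × 10% = 7.5% of Harbor Media Ltd.
Chain via Ashford Ventures LLC (R1): 60% × 70% = 42% of Harbor Media Ltd.
Direct interest in Harbor Media Ltd: 10%.
Aggregating (R2): 3% + 7.5% + 42% + 10% = 62.5%.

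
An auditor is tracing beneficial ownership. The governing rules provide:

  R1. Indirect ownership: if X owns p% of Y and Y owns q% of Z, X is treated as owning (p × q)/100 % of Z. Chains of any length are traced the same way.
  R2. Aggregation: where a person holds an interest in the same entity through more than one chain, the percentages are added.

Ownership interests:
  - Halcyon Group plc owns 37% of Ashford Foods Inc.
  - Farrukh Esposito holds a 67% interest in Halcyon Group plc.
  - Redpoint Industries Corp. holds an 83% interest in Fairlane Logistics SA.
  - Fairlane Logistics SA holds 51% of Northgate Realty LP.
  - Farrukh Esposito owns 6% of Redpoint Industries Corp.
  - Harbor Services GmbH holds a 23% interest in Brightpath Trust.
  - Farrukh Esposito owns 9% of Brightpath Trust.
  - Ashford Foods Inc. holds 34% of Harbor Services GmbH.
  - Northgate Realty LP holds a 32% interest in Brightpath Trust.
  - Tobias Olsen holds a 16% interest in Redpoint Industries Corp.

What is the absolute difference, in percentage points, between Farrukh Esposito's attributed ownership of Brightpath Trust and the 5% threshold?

6.751314

Chain via Halcyon Group plc → Ashford Foods Inc. → Harbor Services GmbH (R1): 67% × 37% × 34% × 23% = 1.938578% of Brightpath Trust.
Chain via Redpoint Industries Corp. → Fairlane Logistics SA → Northgate Realty LP (R1): 6% × 83% × 51% × 32% = 0.812736% of Brightpath Trust.
Direct interest in Brightpath Trust: 9%.
Aggregating (R2): 1.938578% + 0.812736% + 9% = 11.751314%.
11.751314% exceeds the 5% threshold by 6.751314 percentage points.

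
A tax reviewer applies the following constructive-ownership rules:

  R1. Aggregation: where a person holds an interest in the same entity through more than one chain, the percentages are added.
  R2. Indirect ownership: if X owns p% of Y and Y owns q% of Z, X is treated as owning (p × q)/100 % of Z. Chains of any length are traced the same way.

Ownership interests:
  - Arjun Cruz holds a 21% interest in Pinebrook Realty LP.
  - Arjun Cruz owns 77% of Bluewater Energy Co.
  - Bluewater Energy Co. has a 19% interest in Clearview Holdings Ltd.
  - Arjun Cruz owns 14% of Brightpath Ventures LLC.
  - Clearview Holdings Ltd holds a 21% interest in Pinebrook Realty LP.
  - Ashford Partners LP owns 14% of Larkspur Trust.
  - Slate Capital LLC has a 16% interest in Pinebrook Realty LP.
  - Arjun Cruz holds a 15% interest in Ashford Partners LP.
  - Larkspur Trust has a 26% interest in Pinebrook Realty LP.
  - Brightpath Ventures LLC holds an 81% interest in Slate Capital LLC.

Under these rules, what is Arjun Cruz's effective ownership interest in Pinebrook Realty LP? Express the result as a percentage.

Chain via Brightpath Ventures LLC → Slate Capital LLC (R2): 14% × 81% × 16% = 1.8144% of Pinebrook Realty LP.
Chain via Bluewater Energy Co. → Clearview Holdings Ltd (R2): 77% × 19% × 21% = 3.0723% of Pinebrook Realty LP.
Chain via Ashford Partners LP → Larkspur Trust (R2): 15% × 14% × 26% = 0.546% of Pinebrook Realty LP.
Direct interest in Pinebrook Realty LP: 21%.
Aggregating (R1): 1.8144% + 3.0723% + 0.546% + 21% = 26.4327%.

26.4327%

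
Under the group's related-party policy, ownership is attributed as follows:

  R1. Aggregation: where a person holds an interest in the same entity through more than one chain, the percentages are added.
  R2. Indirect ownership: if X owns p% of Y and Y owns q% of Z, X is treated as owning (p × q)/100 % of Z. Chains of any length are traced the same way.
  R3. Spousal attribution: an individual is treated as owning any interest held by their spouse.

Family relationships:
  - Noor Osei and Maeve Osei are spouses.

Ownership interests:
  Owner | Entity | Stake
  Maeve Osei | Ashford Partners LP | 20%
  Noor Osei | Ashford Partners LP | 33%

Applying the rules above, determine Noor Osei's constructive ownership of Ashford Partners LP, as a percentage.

By spousal attribution (R3), Noor Osei is treated as also owning Maeve Osei's interest in Ashford Partners LP, giving 33% + 20% = 53%.
Direct interest in Ashford Partners LP: 53%.

53%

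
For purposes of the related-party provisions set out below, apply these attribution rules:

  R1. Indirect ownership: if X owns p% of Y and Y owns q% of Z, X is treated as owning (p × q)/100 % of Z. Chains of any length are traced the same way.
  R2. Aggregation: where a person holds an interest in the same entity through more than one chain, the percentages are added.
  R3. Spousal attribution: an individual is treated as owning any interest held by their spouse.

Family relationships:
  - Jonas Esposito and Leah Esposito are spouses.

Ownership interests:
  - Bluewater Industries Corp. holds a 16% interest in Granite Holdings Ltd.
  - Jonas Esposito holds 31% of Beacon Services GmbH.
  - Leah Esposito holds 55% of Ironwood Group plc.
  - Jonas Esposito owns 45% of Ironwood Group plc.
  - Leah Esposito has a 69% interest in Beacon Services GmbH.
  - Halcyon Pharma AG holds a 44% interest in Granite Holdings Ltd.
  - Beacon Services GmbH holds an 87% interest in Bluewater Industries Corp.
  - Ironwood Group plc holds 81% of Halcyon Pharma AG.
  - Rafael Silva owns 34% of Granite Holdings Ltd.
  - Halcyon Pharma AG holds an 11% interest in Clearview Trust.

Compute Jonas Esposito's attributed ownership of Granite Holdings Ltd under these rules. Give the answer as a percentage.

49.56%

By spousal attribution (R3), Jonas Esposito is treated as also owning Leah Esposito's interest in Ironwood Group plc, giving 45% + 55% = 100%.
By spousal attribution (R3), Jonas Esposito is treated as also owning Leah Esposito's interest in Beacon Services GmbH, giving 31% + 69% = 100%.
Chain via Ironwood Group plc → Halcyon Pharma AG (R1): 100% × 81% × 44% = 35.64% of Granite Holdings Ltd.
Chain via Beacon Services GmbH → Bluewater Industries Corp. (R1): 100% × 87% × 16% = 13.92% of Granite Holdings Ltd.
Aggregating (R2): 35.64% + 13.92% = 49.56%.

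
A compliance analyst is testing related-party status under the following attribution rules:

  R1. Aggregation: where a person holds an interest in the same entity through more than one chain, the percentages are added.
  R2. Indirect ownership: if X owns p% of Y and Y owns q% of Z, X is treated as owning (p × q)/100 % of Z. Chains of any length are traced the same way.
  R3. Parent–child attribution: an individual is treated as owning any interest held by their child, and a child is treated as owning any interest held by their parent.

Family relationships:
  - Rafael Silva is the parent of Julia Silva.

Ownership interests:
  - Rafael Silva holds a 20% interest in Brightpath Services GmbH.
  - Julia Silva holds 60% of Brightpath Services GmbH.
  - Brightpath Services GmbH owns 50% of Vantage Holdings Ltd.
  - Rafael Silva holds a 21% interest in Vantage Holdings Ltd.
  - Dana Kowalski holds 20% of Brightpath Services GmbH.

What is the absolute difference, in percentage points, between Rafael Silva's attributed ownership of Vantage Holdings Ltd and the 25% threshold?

36

By parent–child attribution (R3), Rafael Silva is treated as also owning Julia Silva's interest in Brightpath Services GmbH, giving 20% + 60% = 80%.
Chain via Brightpath Services GmbH (R2): 80% × 50% = 40% of Vantage Holdings Ltd.
Direct interest in Vantage Holdings Ltd: 21%.
Aggregating (R1): 40% + 21% = 61%.
61% exceeds the 25% threshold by 36 percentage points.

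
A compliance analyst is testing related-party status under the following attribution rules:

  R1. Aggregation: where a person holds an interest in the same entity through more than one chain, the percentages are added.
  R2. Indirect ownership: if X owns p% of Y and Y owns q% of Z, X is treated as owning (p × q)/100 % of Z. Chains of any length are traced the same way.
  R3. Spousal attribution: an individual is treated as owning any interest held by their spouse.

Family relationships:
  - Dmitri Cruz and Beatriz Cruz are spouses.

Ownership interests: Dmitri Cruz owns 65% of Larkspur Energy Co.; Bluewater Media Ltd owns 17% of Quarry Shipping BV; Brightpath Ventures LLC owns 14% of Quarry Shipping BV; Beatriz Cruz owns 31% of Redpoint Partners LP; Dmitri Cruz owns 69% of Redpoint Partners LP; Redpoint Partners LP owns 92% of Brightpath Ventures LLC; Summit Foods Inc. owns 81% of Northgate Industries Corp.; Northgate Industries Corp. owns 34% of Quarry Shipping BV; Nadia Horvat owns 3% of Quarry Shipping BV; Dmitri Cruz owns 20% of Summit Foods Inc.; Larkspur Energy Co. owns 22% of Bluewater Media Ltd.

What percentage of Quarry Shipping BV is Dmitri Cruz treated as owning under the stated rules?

20.819%

By spousal attribution (R3), Dmitri Cruz is treated as also owning Beatriz Cruz's interest in Redpoint Partners LP, giving 69% + 31% = 100%.
Chain via Redpoint Partners LP → Brightpath Ventures LLC (R2): 100% × 92% × 14% = 12.88% of Quarry Shipping BV.
Chain via Summit Foods Inc. → Northgate Industries Corp. (R2): 20% × 81% × 34% = 5.508% of Quarry Shipping BV.
Chain via Larkspur Energy Co. → Bluewater Media Ltd (R2): 65% × 22% × 17% = 2.431% of Quarry Shipping BV.
Aggregating (R1): 12.88% + 5.508% + 2.431% = 20.819%.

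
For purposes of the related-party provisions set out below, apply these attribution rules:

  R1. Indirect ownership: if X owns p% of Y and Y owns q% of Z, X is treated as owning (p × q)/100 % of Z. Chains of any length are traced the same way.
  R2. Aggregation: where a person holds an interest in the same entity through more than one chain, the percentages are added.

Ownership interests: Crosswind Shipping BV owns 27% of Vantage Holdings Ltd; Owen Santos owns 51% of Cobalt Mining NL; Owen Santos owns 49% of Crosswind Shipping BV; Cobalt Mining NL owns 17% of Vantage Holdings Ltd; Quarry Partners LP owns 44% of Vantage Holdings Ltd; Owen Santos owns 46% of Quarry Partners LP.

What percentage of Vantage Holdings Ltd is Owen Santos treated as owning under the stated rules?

Chain via Crosswind Shipping BV (R1): 49% × 27% = 13.23% of Vantage Holdings Ltd.
Chain via Quarry Partners LP (R1): 46% × 44% = 20.24% of Vantage Holdings Ltd.
Chain via Cobalt Mining NL (R1): 51% × 17% = 8.67% of Vantage Holdings Ltd.
Aggregating (R2): 13.23% + 20.24% + 8.67% = 42.14%.

42.14%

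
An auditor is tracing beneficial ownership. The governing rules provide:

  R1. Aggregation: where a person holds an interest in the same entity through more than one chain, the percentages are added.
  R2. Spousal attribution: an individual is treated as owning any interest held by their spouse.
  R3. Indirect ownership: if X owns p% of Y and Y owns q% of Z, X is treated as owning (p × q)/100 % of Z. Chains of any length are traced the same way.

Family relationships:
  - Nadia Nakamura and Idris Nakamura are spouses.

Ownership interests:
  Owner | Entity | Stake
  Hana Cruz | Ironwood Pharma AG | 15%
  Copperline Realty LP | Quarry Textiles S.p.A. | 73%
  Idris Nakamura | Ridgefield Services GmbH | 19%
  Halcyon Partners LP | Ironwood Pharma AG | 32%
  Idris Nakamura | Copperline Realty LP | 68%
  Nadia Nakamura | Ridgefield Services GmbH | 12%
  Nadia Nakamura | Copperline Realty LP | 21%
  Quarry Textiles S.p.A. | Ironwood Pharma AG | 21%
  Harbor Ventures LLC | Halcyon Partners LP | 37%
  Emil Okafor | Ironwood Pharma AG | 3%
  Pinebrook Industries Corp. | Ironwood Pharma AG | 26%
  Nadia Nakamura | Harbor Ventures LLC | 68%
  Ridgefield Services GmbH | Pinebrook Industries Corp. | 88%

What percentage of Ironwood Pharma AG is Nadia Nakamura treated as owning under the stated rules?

By spousal attribution (R2), Nadia Nakamura is treated as also owning Idris Nakamura's interest in Ridgefield Services GmbH, giving 12% + 19% = 31%.
By spousal attribution (R2), Nadia Nakamura is treated as also owning Idris Nakamura's interest in Copperline Realty LP, giving 21% + 68% = 89%.
Chain via Ridgefield Services GmbH → Pinebrook Industries Corp. (R3): 31% × 88% × 26% = 7.0928% of Ironwood Pharma AG.
Chain via Copperline Realty LP → Quarry Textiles S.p.A. (R3): 89% × 73% × 21% = 13.6437% of Ironwood Pharma AG.
Chain via Harbor Ventures LLC → Halcyon Partners LP (R3): 68% × 37% × 32% = 8.0512% of Ironwood Pharma AG.
Aggregating (R1): 7.0928% + 13.6437% + 8.0512% = 28.7877%.

28.7877%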